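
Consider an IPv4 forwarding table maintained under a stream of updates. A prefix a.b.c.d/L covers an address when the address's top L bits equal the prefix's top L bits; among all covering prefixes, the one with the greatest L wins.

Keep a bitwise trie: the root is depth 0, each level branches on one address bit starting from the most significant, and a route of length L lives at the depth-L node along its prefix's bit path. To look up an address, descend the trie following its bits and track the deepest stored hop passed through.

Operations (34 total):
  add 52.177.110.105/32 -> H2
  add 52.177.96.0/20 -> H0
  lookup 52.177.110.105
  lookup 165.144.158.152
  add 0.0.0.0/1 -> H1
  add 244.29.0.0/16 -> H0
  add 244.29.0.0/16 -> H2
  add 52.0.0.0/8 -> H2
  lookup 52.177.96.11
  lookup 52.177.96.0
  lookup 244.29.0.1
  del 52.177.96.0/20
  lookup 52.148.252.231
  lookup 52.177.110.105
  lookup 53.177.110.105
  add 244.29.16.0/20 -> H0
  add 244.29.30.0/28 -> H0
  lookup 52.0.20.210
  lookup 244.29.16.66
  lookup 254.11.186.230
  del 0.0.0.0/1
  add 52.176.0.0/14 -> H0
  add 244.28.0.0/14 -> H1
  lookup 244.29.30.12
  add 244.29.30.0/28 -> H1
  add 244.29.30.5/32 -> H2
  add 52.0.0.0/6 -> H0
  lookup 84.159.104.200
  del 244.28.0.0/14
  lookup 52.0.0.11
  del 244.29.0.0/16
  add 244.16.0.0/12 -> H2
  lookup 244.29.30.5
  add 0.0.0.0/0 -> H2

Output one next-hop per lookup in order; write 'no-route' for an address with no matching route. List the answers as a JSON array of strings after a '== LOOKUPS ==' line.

Trace:
  + 52.177.110.105/32 (H2) depth=32
  + 52.177.96.0/20 (H0) depth=20
  lookup 52.177.110.105: bits 00110100101100010110111001101001 walk d0:-→d1:-→d2:-→d3:-→d4:-→d5:-→d6:-→d7:-→d8:-→d9:-→d10:-→d11:-→d12:-→d13:-→d14:-→d15:-→d16:-→d17:-→d18:-→d19:-→d20:H0→d21:-→d22:-→d23:-→d24:-→d25:-→d26:-→d27:-→d28:-→d29:-→d30:-→d31:-→d32:H2 -> H2
  lookup 165.144.158.152: bits ε walk d0:- -> no-route
  + 0.0.0.0/1 (H1) depth=1
  + 244.29.0.0/16 (H0) depth=16
  + 244.29.0.0/16 (H2) depth=16
  + 52.0.0.0/8 (H2) depth=8
  lookup 52.177.96.11: bits 00110100101100010110 walk d0:-→d1:H1→d2:-→d3:-→d4:-→d5:-→d6:-→d7:-→d8:H2→d9:-→d10:-→d11:-→d12:-→d13:-→d14:-→d15:-→d16:-→d17:-→d18:-→d19:-→d20:H0 -> H0
  lookup 52.177.96.0: bits 00110100101100010110 walk d0:-→d1:H1→d2:-→d3:-→d4:-→d5:-→d6:-→d7:-→d8:H2→d9:-→d10:-→d11:-→d12:-→d13:-→d14:-→d15:-→d16:-→d17:-→d18:-→d19:-→d20:H0 -> H0
  lookup 244.29.0.1: bits 1111010000011101 walk d0:-→d1:-→d2:-→d3:-→d4:-→d5:-→d6:-→d7:-→d8:-→d9:-→d10:-→d11:-→d12:-→d13:-→d14:-→d15:-→d16:H2 -> H2
  - 52.177.96.0/20 clear@20
  lookup 52.148.252.231: bits 0011010010 walk d0:-→d1:H1→d2:-→d3:-→d4:-→d5:-→d6:-→d7:-→d8:H2→d9:-→d10:- -> H2
  lookup 52.177.110.105: bits 00110100101100010110111001101001 walk d0:-→d1:H1→d2:-→d3:-→d4:-→d5:-→d6:-→d7:-→d8:H2→d9:-→d10:-→d11:-→d12:-→d13:-→d14:-→d15:-→d16:-→d17:-→d18:-→d19:-→d20:-→d21:-→d22:-→d23:-→d24:-→d25:-→d26:-→d27:-→d28:-→d29:-→d30:-→d31:-→d32:H2 -> H2
  lookup 53.177.110.105: bits 0011010 walk d0:-→d1:H1→d2:-→d3:-→d4:-→d5:-→d6:-→d7:- -> H1
  + 244.29.16.0/20 (H0) depth=20
  + 244.29.30.0/28 (H0) depth=28
  lookup 52.0.20.210: bits 00110100 walk d0:-→d1:H1→d2:-→d3:-→d4:-→d5:-→d6:-→d7:-→d8:H2 -> H2
  lookup 244.29.16.66: bits 11110100000111010001 walk d0:-→d1:-→d2:-→d3:-→d4:-→d5:-→d6:-→d7:-→d8:-→d9:-→d10:-→d11:-→d12:-→d13:-→d14:-→d15:-→d16:H2→d17:-→d18:-→d19:-→d20:H0 -> H0
  lookup 254.11.186.230: bits 1111 walk d0:-→d1:-→d2:-→d3:-→d4:- -> no-route
  - 0.0.0.0/1 clear@1
  + 52.176.0.0/14 (H0) depth=14
  + 244.28.0.0/14 (H1) depth=14
  lookup 244.29.30.12: bits 1111010000011101000111100000 walk d0:-→d1:-→d2:-→d3:-→d4:-→d5:-→d6:-→d7:-→d8:-→d9:-→d10:-→d11:-→d12:-→d13:-→d14:H1→d15:-→d16:H2→d17:-→d18:-→d19:-→d20:H0→d21:-→d22:-→d23:-→d24:-→d25:-→d26:-→d27:-→d28:H0 -> H0
  + 244.29.30.0/28 (H1) depth=28
  + 244.29.30.5/32 (H2) depth=32
  + 52.0.0.0/6 (H0) depth=6
  lookup 84.159.104.200: bits 0 walk d0:-→d1:- -> no-route
  - 244.28.0.0/14 clear@14
  lookup 52.0.0.11: bits 00110100 walk d0:-→d1:-→d2:-→d3:-→d4:-→d5:-→d6:H0→d7:-→d8:H2 -> H2
  - 244.29.0.0/16 clear@16
  + 244.16.0.0/12 (H2) depth=12
  lookup 244.29.30.5: bits 11110100000111010001111000000101 walk d0:-→d1:-→d2:-→d3:-→d4:-→d5:-→d6:-→d7:-→d8:-→d9:-→d10:-→d11:-→d12:H2→d13:-→d14:-→d15:-→d16:-→d17:-→d18:-→d19:-→d20:H0→d21:-→d22:-→d23:-→d24:-→d25:-→d26:-→d27:-→d28:H1→d29:-→d30:-→d31:-→d32:H2 -> H2
  + 0.0.0.0/0 (H2) depth=0

== LOOKUPS ==
["H2","no-route","H0","H0","H2","H2","H2","H1","H2","H0","no-route","H0","no-route","H2","H2"]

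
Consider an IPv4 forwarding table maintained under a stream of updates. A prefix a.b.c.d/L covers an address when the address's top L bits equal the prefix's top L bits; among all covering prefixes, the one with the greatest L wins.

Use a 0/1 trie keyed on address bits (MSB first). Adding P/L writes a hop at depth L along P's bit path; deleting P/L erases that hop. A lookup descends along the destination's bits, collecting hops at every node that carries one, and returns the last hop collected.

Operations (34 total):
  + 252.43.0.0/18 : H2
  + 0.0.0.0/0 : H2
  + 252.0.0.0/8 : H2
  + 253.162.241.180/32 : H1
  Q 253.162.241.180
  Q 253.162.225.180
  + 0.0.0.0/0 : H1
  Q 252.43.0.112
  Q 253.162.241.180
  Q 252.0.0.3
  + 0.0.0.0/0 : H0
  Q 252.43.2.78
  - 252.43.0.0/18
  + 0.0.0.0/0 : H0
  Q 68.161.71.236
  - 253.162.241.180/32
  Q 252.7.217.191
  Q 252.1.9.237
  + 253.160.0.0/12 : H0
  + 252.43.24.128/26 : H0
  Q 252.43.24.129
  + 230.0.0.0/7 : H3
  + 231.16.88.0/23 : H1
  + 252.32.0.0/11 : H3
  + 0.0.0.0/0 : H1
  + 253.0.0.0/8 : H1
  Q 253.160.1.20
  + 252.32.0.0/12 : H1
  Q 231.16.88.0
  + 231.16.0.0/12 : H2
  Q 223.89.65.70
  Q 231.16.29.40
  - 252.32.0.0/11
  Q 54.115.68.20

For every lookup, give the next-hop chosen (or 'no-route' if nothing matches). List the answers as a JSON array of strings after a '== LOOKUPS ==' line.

Process each operation:
  + 252.43.0.0/18 (H2) depth=18
  + 0.0.0.0/0 (H2) depth=0
  + 252.0.0.0/8 (H2) depth=8
  + 253.162.241.180/32 (H1) depth=32
  Q 253.162.241.180: descend 11111101101000101111000110110100 ; hops seen [H2,H1] ; pick H1
  Q 253.162.225.180: descend 1111110110100010111 ; hops seen [H2] ; pick H2
  + 0.0.0.0/0 (H1) depth=0
  Q 252.43.0.112: descend 111111000010101100 ; hops seen [H1,H2,H2] ; pick H2
  Q 253.162.241.180: descend 11111101101000101111000110110100 ; hops seen [H1,H1] ; pick H1
  Q 252.0.0.3: descend 1111110000 ; hops seen [H1,H2] ; pick H2
  + 0.0.0.0/0 (H0) depth=0
  Q 252.43.2.78: descend 111111000010101100 ; hops seen [H0,H2,H2] ; pick H2
  del 252.43.0.0/18 (clear depth 18)
  + 0.0.0.0/0 (H0) depth=0
  Q 68.161.71.236: descend ε ; hops seen [H0] ; pick H0
  del 253.162.241.180/32 (clear depth 32)
  Q 252.7.217.191: descend 1111110000 ; hops seen [H0,H2] ; pick H2
  Q 252.1.9.237: descend 1111110000 ; hops seen [H0,H2] ; pick H2
  + 253.160.0.0/12 (H0) depth=12
  + 252.43.24.128/26 (H0) depth=26
  Q 252.43.24.129: descend 11111100001010110001100010 ; hops seen [H0,H2,H0] ; pick H0
  + 230.0.0.0/7 (H3) depth=7
  + 231.16.88.0/23 (H1) depth=23
  + 252.32.0.0/11 (H3) depth=11
  + 0.0.0.0/0 (H1) depth=0
  + 253.0.0.0/8 (H1) depth=8
  Q 253.160.1.20: descend 11111101101000 ; hops seen [H1,H1,H0] ; pick H0
  + 252.32.0.0/12 (H1) depth=12
  Q 231.16.88.0: descend 11100111000100000101100 ; hops seen [H1,H3,H1] ; pick H1
  + 231.16.0.0/12 (H2) depth=12
  Q 223.89.65.70: descend 11 ; hops seen [H1] ; pick H1
  Q 231.16.29.40: descend 11100111000100000 ; hops seen [H1,H3,H2] ; pick H2
  del 252.32.0.0/11 (clear depth 11)
  Q 54.115.68.20: descend ε ; hops seen [H1] ; pick H1

== LOOKUPS ==
["H1","H2","H2","H1","H2","H2","H0","H2","H2","H0","H0","H1","H1","H2","H1"]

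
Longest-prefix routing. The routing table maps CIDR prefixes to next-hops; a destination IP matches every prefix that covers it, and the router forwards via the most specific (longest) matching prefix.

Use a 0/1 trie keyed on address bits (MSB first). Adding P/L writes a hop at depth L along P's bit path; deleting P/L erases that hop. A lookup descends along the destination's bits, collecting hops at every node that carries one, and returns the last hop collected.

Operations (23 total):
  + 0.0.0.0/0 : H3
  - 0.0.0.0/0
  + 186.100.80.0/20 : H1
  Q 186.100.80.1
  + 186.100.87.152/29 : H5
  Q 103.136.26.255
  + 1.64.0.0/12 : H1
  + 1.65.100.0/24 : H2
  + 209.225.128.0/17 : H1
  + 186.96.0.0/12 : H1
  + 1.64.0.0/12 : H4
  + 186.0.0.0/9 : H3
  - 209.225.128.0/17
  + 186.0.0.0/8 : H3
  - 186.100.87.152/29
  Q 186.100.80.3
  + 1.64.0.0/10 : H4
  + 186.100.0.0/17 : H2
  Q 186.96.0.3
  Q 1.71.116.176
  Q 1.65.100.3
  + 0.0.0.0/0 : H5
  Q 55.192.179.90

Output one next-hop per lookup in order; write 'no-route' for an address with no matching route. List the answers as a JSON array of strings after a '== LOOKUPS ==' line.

Trace:
  add 0.0.0.0/0 -> H3 at depth 0
  del 0.0.0.0/0 (clear depth 0)
  add 186.100.80.0/20 -> H1 at depth 20
  ? 186.100.80.1  path d0:-→d1:-→d2:-→d3:-→d4:-→d5:-→d6:-→d7:-→d8:-→d9:-→d10:-→d11:-→d12:-→d13:-→d14:-→d15:-→d16:-→d17:-→d18:-→d19:-→d20:H1  best=H1
  add 186.100.87.152/29 -> H5 at depth 29
  ? 103.136.26.255  path d0:-  best=no-route
  add 1.64.0.0/12 -> H1 at depth 12
  add 1.65.100.0/24 -> H2 at depth 24
  add 209.225.128.0/17 -> H1 at depth 17
  add 186.96.0.0/12 -> H1 at depth 12
  add 1.64.0.0/12 -> H4 at depth 12
  add 186.0.0.0/9 -> H3 at depth 9
  del 209.225.128.0/17 (clear depth 17)
  add 186.0.0.0/8 -> H3 at depth 8
  del 186.100.87.152/29 (clear depth 29)
  ? 186.100.80.3  path d0:-→d1:-→d2:-→d3:-→d4:-→d5:-→d6:-→d7:-→d8:H3→d9:H3→d10:-→d11:-→d12:H1→d13:-→d14:-→d15:-→d16:-→d17:-→d18:-→d19:-→d20:H1→d21:-  best=H1
  add 1.64.0.0/10 -> H4 at depth 10
  add 186.100.0.0/17 -> H2 at depth 17
  ? 186.96.0.3  path d0:-→d1:-→d2:-→d3:-→d4:-→d5:-→d6:-→d7:-→d8:H3→d9:H3→d10:-→d11:-→d12:H1→d13:-  best=H1
  ? 1.71.116.176  path d0:-→d1:-→d2:-→d3:-→d4:-→d5:-→d6:-→d7:-→d8:-→d9:-→d10:H4→d11:-→d12:H4→d13:-  best=H4
  ? 1.65.100.3  path d0:-→d1:-→d2:-→d3:-→d4:-→d5:-→d6:-→d7:-→d8:-→d9:-→d10:H4→d11:-→d12:H4→d13:-→d14:-→d15:-→d16:-→d17:-→d18:-→d19:-→d20:-→d21:-→d22:-→d23:-→d24:H2  best=H2
  add 0.0.0.0/0 -> H5 at depth 0
  ? 55.192.179.90  path d0:H5→d1:-→d2:-  best=H5

== LOOKUPS ==
["H1","no-route","H1","H1","H4","H2","H5"]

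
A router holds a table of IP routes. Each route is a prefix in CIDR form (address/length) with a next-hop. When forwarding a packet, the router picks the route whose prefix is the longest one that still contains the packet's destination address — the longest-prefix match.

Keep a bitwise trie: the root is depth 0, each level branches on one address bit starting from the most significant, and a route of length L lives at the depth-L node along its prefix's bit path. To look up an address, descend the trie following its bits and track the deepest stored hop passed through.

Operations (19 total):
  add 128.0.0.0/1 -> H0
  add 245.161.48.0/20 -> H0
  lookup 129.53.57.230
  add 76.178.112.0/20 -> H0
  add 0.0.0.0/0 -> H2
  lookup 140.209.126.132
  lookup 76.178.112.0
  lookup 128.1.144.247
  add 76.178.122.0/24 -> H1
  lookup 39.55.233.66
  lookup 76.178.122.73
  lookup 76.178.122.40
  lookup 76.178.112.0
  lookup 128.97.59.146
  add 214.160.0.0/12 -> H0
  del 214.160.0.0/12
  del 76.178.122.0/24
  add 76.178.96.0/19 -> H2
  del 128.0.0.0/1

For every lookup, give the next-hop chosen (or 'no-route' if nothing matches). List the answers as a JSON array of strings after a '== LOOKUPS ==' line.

Apply in order:
  add 128.0.0.0/1 -> H0 at depth 1
  add 245.161.48.0/20 -> H0 at depth 20
  ? 129.53.57.230  path d0:-→d1:H0  best=H0
  add 76.178.112.0/20 -> H0 at depth 20
  add 0.0.0.0/0 -> H2 at depth 0
  ? 140.209.126.132  path d0:H2→d1:H0  best=H0
  ? 76.178.112.0  path d0:H2→d1:-→d2:-→d3:-→d4:-→d5:-→d6:-→d7:-→d8:-→d9:-→d10:-→d11:-→d12:-→d13:-→d14:-→d15:-→d16:-→d17:-→d18:-→d19:-→d20:H0  best=H0
  ? 128.1.144.247  path d0:H2→d1:H0  best=H0
  add 76.178.122.0/24 -> H1 at depth 24
  ? 39.55.233.66  path d0:H2→d1:-  best=H2
  ? 76.178.122.73  path d0:H2→d1:-→d2:-→d3:-→d4:-→d5:-→d6:-→d7:-→d8:-→d9:-→d10:-→d11:-→d12:-→d13:-→d14:-→d15:-→d16:-→d17:-→d18:-→d19:-→d20:H0→d21:-→d22:-→d23:-→d24:H1  best=H1
  ? 76.178.122.40  path d0:H2→d1:-→d2:-→d3:-→d4:-→d5:-→d6:-→d7:-→d8:-→d9:-→d10:-→d11:-→d12:-→d13:-→d14:-→d15:-→d16:-→d17:-→d18:-→d19:-→d20:H0→d21:-→d22:-→d23:-→d24:H1  best=H1
  ? 76.178.112.0  path d0:H2→d1:-→d2:-→d3:-→d4:-→d5:-→d6:-→d7:-→d8:-→d9:-→d10:-→d11:-→d12:-→d13:-→d14:-→d15:-→d16:-→d17:-→d18:-→d19:-→d20:H0  best=H0
  ? 128.97.59.146  path d0:H2→d1:H0  best=H0
  add 214.160.0.0/12 -> H0 at depth 12
  - 214.160.0.0/12 clear@12
  - 76.178.122.0/24 clear@24
  add 76.178.96.0/19 -> H2 at depth 19
  - 128.0.0.0/1 clear@1

== LOOKUPS ==
["H0","H0","H0","H0","H2","H1","H1","H0","H0"]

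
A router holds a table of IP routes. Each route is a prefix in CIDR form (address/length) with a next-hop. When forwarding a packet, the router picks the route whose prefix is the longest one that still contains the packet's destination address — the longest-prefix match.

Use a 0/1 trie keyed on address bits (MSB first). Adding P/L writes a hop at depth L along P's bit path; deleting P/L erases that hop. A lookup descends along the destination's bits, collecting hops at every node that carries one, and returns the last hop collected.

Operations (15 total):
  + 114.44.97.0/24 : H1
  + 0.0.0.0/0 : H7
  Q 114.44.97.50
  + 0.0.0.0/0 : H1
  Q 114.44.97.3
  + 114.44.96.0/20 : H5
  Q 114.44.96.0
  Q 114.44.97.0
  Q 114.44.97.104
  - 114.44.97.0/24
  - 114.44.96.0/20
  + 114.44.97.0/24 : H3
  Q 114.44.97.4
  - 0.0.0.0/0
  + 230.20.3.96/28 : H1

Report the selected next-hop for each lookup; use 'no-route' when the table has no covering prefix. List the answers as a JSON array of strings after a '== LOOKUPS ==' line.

Apply in order:
  add 114.44.97.0/24 -> H1 at depth 24
  add 0.0.0.0/0 -> H7 at depth 0
  ? 114.44.97.50  path d0:H7→d1:-→d2:-→d3:-→d4:-→d5:-→d6:-→d7:-→d8:-→d9:-→d10:-→d11:-→d12:-→d13:-→d14:-→d15:-→d16:-→d17:-→d18:-→d19:-→d20:-→d21:-→d22:-→d23:-→d24:H1  best=H1
  add 0.0.0.0/0 -> H1 at depth 0
  ? 114.44.97.3  path d0:H1→d1:-→d2:-→d3:-→d4:-→d5:-→d6:-→d7:-→d8:-→d9:-→d10:-→d11:-→d12:-→d13:-→d14:-→d15:-→d16:-→d17:-→d18:-→d19:-→d20:-→d21:-→d22:-→d23:-→d24:H1  best=H1
  add 114.44.96.0/20 -> H5 at depth 20
  ? 114.44.96.0  path d0:H1→d1:-→d2:-→d3:-→d4:-→d5:-→d6:-→d7:-→d8:-→d9:-→d10:-→d11:-→d12:-→d13:-→d14:-→d15:-→d16:-→d17:-→d18:-→d19:-→d20:H5→d21:-→d22:-→d23:-  best=H5
  ? 114.44.97.0  path d0:H1→d1:-→d2:-→d3:-→d4:-→d5:-→d6:-→d7:-→d8:-→d9:-→d10:-→d11:-→d12:-→d13:-→d14:-→d15:-→d16:-→d17:-→d18:-→d19:-→d20:H5→d21:-→d22:-→d23:-→d24:H1  best=H1
  ? 114.44.97.104  path d0:H1→d1:-→d2:-→d3:-→d4:-→d5:-→d6:-→d7:-→d8:-→d9:-→d10:-→d11:-→d12:-→d13:-→d14:-→d15:-→d16:-→d17:-→d18:-→d19:-→d20:H5→d21:-→d22:-→d23:-→d24:H1  best=H1
  - 114.44.97.0/24 clear@24
  - 114.44.96.0/20 clear@20
  add 114.44.97.0/24 -> H3 at depth 24
  ? 114.44.97.4  path d0:H1→d1:-→d2:-→d3:-→d4:-→d5:-→d6:-→d7:-→d8:-→d9:-→d10:-→d11:-→d12:-→d13:-→d14:-→d15:-→d16:-→d17:-→d18:-→d19:-→d20:-→d21:-→d22:-→d23:-→d24:H3  best=H3
  - 0.0.0.0/0 clear@0
  add 230.20.3.96/28 -> H1 at depth 28

== LOOKUPS ==
["H1","H1","H5","H1","H1","H3"]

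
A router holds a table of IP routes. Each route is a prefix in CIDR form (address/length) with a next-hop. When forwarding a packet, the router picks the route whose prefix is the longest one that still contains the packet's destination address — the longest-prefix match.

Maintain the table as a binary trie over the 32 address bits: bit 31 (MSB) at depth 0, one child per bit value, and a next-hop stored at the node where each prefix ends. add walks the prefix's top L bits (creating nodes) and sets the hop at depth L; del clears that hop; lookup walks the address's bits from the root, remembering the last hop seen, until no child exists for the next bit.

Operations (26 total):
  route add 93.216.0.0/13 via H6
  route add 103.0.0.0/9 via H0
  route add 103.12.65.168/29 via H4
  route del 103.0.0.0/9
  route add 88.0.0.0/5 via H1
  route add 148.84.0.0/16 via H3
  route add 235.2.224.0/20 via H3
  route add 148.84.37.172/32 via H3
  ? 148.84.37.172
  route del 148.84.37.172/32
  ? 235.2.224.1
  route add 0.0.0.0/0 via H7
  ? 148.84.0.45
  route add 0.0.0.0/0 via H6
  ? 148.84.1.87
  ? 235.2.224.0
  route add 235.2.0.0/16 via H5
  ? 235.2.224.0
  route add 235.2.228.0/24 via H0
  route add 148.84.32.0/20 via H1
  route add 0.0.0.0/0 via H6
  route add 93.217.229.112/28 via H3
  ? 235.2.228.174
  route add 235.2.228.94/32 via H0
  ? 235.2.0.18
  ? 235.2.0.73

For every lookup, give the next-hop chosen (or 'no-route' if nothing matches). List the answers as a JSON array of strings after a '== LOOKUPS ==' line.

Apply in order:
  add 93.216.0.0/13 -> H6 at depth 13
  add 103.0.0.0/9 -> H0 at depth 9
  add 103.12.65.168/29 -> H4 at depth 29
  - 103.0.0.0/9 clear@9
  add 88.0.0.0/5 -> H1 at depth 5
  add 148.84.0.0/16 -> H3 at depth 16
  add 235.2.224.0/20 -> H3 at depth 20
  add 148.84.37.172/32 -> H3 at depth 32
  lookup 148.84.37.172: bits 10010100010101000010010110101100 walk d0:-→d1:-→d2:-→d3:-→d4:-→d5:-→d6:-→d7:-→d8:-→d9:-→d10:-→d11:-→d12:-→d13:-→d14:-→d15:-→d16:H3→d17:-→d18:-→d19:-→d20:-→d21:-→d22:-→d23:-→d24:-→d25:-→d26:-→d27:-→d28:-→d29:-→d30:-→d31:-→d32:H3 -> H3
  - 148.84.37.172/32 clear@32
  lookup 235.2.224.1: bits 11101011000000101110 walk d0:-→d1:-→d2:-→d3:-→d4:-→d5:-→d6:-→d7:-→d8:-→d9:-→d10:-→d11:-→d12:-→d13:-→d14:-→d15:-→d16:-→d17:-→d18:-→d19:-→d20:H3 -> H3
  add 0.0.0.0/0 -> H7 at depth 0
  lookup 148.84.0.45: bits 100101000101010000 walk d0:H7→d1:-→d2:-→d3:-→d4:-→d5:-→d6:-→d7:-→d8:-→d9:-→d10:-→d11:-→d12:-→d13:-→d14:-→d15:-→d16:H3→d17:-→d18:- -> H3
  add 0.0.0.0/0 -> H6 at depth 0
  lookup 148.84.1.87: bits 100101000101010000 walk d0:H6→d1:-→d2:-→d3:-→d4:-→d5:-→d6:-→d7:-→d8:-→d9:-→d10:-→d11:-→d12:-→d13:-→d14:-→d15:-→d16:H3→d17:-→d18:- -> H3
  lookup 235.2.224.0: bits 11101011000000101110 walk d0:H6→d1:-→d2:-→d3:-→d4:-→d5:-→d6:-→d7:-→d8:-→d9:-→d10:-→d11:-→d12:-→d13:-→d14:-→d15:-→d16:-→d17:-→d18:-→d19:-→d20:H3 -> H3
  add 235.2.0.0/16 -> H5 at depth 16
  lookup 235.2.224.0: bits 11101011000000101110 walk d0:H6→d1:-→d2:-→d3:-→d4:-→d5:-→d6:-→d7:-→d8:-→d9:-→d10:-→d11:-→d12:-→d13:-→d14:-→d15:-→d16:H5→d17:-→d18:-→d19:-→d20:H3 -> H3
  add 235.2.228.0/24 -> H0 at depth 24
  add 148.84.32.0/20 -> H1 at depth 20
  add 0.0.0.0/0 -> H6 at depth 0
  add 93.217.229.112/28 -> H3 at depth 28
  lookup 235.2.228.174: bits 111010110000001011100100 walk d0:H6→d1:-→d2:-→d3:-→d4:-→d5:-→d6:-→d7:-→d8:-→d9:-→d10:-→d11:-→d12:-→d13:-→d14:-→d15:-→d16:H5→d17:-→d18:-→d19:-→d20:H3→d21:-→d22:-→d23:-→d24:H0 -> H0
  add 235.2.228.94/32 -> H0 at depth 32
  lookup 235.2.0.18: bits 1110101100000010 walk d0:H6→d1:-→d2:-→d3:-→d4:-→d5:-→d6:-→d7:-→d8:-→d9:-→d10:-→d11:-→d12:-→d13:-→d14:-→d15:-→d16:H5 -> H5
  lookup 235.2.0.73: bits 1110101100000010 walk d0:H6→d1:-→d2:-→d3:-→d4:-→d5:-→d6:-→d7:-→d8:-→d9:-→d10:-→d11:-→d12:-→d13:-→d14:-→d15:-→d16:H5 -> H5

== LOOKUPS ==
["H3","H3","H3","H3","H3","H3","H0","H5","H5"]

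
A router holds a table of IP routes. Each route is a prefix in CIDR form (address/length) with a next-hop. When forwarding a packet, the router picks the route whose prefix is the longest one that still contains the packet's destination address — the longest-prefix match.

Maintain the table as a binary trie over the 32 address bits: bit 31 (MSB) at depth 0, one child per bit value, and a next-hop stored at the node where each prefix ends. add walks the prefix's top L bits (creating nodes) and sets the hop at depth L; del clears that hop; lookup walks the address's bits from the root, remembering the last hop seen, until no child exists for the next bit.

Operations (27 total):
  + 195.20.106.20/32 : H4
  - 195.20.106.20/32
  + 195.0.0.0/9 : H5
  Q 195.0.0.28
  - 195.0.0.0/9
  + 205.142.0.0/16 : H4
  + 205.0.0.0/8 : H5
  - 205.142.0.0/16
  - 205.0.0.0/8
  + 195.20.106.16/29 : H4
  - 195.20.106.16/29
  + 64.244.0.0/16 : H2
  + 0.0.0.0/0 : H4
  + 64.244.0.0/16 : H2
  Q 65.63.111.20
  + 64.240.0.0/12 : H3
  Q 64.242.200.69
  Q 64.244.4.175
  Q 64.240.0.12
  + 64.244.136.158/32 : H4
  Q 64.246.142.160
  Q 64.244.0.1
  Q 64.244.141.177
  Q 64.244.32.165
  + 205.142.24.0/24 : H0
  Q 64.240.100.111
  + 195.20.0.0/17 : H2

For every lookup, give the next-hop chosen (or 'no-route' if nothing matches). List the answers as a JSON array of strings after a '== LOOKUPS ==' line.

Apply in order:
  + 195.20.106.20/32 (H4) depth=32
  del 195.20.106.20/32 (clear depth 32)
  + 195.0.0.0/9 (H5) depth=9
  ? 195.0.0.28  path d0:-→d1:-→d2:-→d3:-→d4:-→d5:-→d6:-→d7:-→d8:-→d9:H5→d10:-→d11:-  best=H5
  del 195.0.0.0/9 (clear depth 9)
  + 205.142.0.0/16 (H4) depth=16
  + 205.0.0.0/8 (H5) depth=8
  del 205.142.0.0/16 (clear depth 16)
  del 205.0.0.0/8 (clear depth 8)
  + 195.20.106.16/29 (H4) depth=29
  del 195.20.106.16/29 (clear depth 29)
  + 64.244.0.0/16 (H2) depth=16
  + 0.0.0.0/0 (H4) depth=0
  + 64.244.0.0/16 (H2) depth=16
  ? 65.63.111.20  path d0:H4→d1:-→d2:-→d3:-→d4:-→d5:-→d6:-→d7:-  best=H4
  + 64.240.0.0/12 (H3) depth=12
  ? 64.242.200.69  path d0:H4→d1:-→d2:-→d3:-→d4:-→d5:-→d6:-→d7:-→d8:-→d9:-→d10:-→d11:-→d12:H3→d13:-  best=H3
  ? 64.244.4.175  path d0:H4→d1:-→d2:-→d3:-→d4:-→d5:-→d6:-→d7:-→d8:-→d9:-→d10:-→d11:-→d12:H3→d13:-→d14:-→d15:-→d16:H2  best=H2
  ? 64.240.0.12  path d0:H4→d1:-→d2:-→d3:-→d4:-→d5:-→d6:-→d7:-→d8:-→d9:-→d10:-→d11:-→d12:H3→d13:-  best=H3
  + 64.244.136.158/32 (H4) depth=32
  ? 64.246.142.160  path d0:H4→d1:-→d2:-→d3:-→d4:-→d5:-→d6:-→d7:-→d8:-→d9:-→d10:-→d11:-→d12:H3→d13:-→d14:-  best=H3
  ? 64.244.0.1  path d0:H4→d1:-→d2:-→d3:-→d4:-→d5:-→d6:-→d7:-→d8:-→d9:-→d10:-→d11:-→d12:H3→d13:-→d14:-→d15:-→d16:H2  best=H2
  ? 64.244.141.177  path d0:H4→d1:-→d2:-→d3:-→d4:-→d5:-→d6:-→d7:-→d8:-→d9:-→d10:-→d11:-→d12:H3→d13:-→d14:-→d15:-→d16:H2→d17:-→d18:-→d19:-→d20:-→d21:-  best=H2
  ? 64.244.32.165  path d0:H4→d1:-→d2:-→d3:-→d4:-→d5:-→d6:-→d7:-→d8:-→d9:-→d10:-→d11:-→d12:H3→d13:-→d14:-→d15:-→d16:H2  best=H2
  + 205.142.24.0/24 (H0) depth=24
  ? 64.240.100.111  path d0:H4→d1:-→d2:-→d3:-→d4:-→d5:-→d6:-→d7:-→d8:-→d9:-→d10:-→d11:-→d12:H3→d13:-  best=H3
  + 195.20.0.0/17 (H2) depth=17

== LOOKUPS ==
["H5","H4","H3","H2","H3","H3","H2","H2","H2","H3"]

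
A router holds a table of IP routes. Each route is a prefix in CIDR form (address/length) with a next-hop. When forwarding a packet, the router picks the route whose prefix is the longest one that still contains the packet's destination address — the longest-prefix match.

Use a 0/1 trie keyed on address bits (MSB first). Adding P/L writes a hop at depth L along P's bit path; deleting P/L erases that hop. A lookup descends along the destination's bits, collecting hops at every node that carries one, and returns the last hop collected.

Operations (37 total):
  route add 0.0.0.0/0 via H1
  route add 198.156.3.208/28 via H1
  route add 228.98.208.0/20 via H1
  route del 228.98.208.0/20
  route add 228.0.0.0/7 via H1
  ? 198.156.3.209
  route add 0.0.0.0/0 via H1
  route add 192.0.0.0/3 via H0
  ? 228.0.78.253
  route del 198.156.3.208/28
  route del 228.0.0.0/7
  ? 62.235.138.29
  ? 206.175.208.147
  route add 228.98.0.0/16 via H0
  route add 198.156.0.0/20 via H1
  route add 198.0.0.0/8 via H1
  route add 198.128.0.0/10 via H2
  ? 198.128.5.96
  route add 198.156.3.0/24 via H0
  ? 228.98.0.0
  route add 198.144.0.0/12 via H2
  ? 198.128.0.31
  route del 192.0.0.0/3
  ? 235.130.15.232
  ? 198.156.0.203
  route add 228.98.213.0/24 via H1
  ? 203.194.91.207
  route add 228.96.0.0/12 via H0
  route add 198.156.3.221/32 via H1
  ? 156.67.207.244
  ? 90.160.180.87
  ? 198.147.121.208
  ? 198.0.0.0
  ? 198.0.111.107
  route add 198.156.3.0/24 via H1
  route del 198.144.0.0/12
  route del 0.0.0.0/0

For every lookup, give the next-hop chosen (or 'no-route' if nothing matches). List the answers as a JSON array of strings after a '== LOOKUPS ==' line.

Apply in order:
  + 0.0.0.0/0 (H1) depth=0
  + 198.156.3.208/28 (H1) depth=28
  + 228.98.208.0/20 (H1) depth=20
  - 228.98.208.0/20 clear@20
  + 228.0.0.0/7 (H1) depth=7
  lookup 198.156.3.209: bits 1100011010011100000000111101 walk d0:H1→d1:-→d2:-→d3:-→d4:-→d5:-→d6:-→d7:-→d8:-→d9:-→d10:-→d11:-→d12:-→d13:-→d14:-→d15:-→d16:-→d17:-→d18:-→d19:-→d20:-→d21:-→d22:-→d23:-→d24:-→d25:-→d26:-→d27:-→d28:H1 -> H1
  + 0.0.0.0/0 (H1) depth=0
  + 192.0.0.0/3 (H0) depth=3
  lookup 228.0.78.253: bits 111001000 walk d0:H1→d1:-→d2:-→d3:-→d4:-→d5:-→d6:-→d7:H1→d8:-→d9:- -> H1
  - 198.156.3.208/28 clear@28
  - 228.0.0.0/7 clear@7
  lookup 62.235.138.29: bits ε walk d0:H1 -> H1
  lookup 206.175.208.147: bits 1100 walk d0:H1→d1:-→d2:-→d3:H0→d4:- -> H0
  + 228.98.0.0/16 (H0) depth=16
  + 198.156.0.0/20 (H1) depth=20
  + 198.0.0.0/8 (H1) depth=8
  + 198.128.0.0/10 (H2) depth=10
  lookup 198.128.5.96: bits 11000110100 walk d0:H1→d1:-→d2:-→d3:H0→d4:-→d5:-→d6:-→d7:-→d8:H1→d9:-→d10:H2→d11:- -> H2
  + 198.156.3.0/24 (H0) depth=24
  lookup 228.98.0.0: bits 1110010001100010 walk d0:H1→d1:-→d2:-→d3:-→d4:-→d5:-→d6:-→d7:-→d8:-→d9:-→d10:-→d11:-→d12:-→d13:-→d14:-→d15:-→d16:H0 -> H0
  + 198.144.0.0/12 (H2) depth=12
  lookup 198.128.0.31: bits 11000110100 walk d0:H1→d1:-→d2:-→d3:H0→d4:-→d5:-→d6:-→d7:-→d8:H1→d9:-→d10:H2→d11:- -> H2
  - 192.0.0.0/3 clear@3
  lookup 235.130.15.232: bits 1110 walk d0:H1→d1:-→d2:-→d3:-→d4:- -> H1
  lookup 198.156.0.203: bits 1100011010011100000000 walk d0:H1→d1:-→d2:-→d3:-→d4:-→d5:-→d6:-→d7:-→d8:H1→d9:-→d10:H2→d11:-→d12:H2→d13:-→d14:-→d15:-→d16:-→d17:-→d18:-→d19:-→d20:H1→d21:-→d22:- -> H1
  + 228.98.213.0/24 (H1) depth=24
  lookup 203.194.91.207: bits 1100 walk d0:H1→d1:-→d2:-→d3:-→d4:- -> H1
  + 228.96.0.0/12 (H0) depth=12
  + 198.156.3.221/32 (H1) depth=32
  lookup 156.67.207.244: bits 1 walk d0:H1→d1:- -> H1
  lookup 90.160.180.87: bits ε walk d0:H1 -> H1
  lookup 198.147.121.208: bits 110001101001 walk d0:H1→d1:-→d2:-→d3:-→d4:-→d5:-→d6:-→d7:-→d8:H1→d9:-→d10:H2→d11:-→d12:H2 -> H2
  lookup 198.0.0.0: bits 11000110 walk d0:H1→d1:-→d2:-→d3:-→d4:-→d5:-→d6:-→d7:-→d8:H1 -> H1
  lookup 198.0.111.107: bits 11000110 walk d0:H1→d1:-→d2:-→d3:-→d4:-→d5:-→d6:-→d7:-→d8:H1 -> H1
  + 198.156.3.0/24 (H1) depth=24
  - 198.144.0.0/12 clear@12
  - 0.0.0.0/0 clear@0

== LOOKUPS ==
["H1","H1","H1","H0","H2","H0","H2","H1","H1","H1","H1","H1","H2","H1","H1"]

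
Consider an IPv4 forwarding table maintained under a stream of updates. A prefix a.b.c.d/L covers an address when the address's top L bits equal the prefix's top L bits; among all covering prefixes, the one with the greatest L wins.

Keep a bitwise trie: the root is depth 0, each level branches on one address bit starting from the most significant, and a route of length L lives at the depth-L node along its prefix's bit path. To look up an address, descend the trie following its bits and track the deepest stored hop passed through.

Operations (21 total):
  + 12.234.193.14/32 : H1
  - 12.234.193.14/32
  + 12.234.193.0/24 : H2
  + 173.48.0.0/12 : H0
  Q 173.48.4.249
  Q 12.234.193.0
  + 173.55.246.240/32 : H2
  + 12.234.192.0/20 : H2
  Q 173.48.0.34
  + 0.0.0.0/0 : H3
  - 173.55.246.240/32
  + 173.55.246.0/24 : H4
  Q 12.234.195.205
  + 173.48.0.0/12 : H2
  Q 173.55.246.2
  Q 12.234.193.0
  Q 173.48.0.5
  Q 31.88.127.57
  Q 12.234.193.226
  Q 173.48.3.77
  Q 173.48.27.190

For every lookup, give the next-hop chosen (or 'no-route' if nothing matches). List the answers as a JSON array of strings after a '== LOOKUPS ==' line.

Trace:
  + 12.234.193.14/32 (H1) depth=32
  del 12.234.193.14/32 (clear depth 32)
  + 12.234.193.0/24 (H2) depth=24
  + 173.48.0.0/12 (H0) depth=12
  ? 173.48.4.249  path d0:-→d1:-→d2:-→d3:-→d4:-→d5:-→d6:-→d7:-→d8:-→d9:-→d10:-→d11:-→d12:H0  best=H0
  ? 12.234.193.0  path d0:-→d1:-→d2:-→d3:-→d4:-→d5:-→d6:-→d7:-→d8:-→d9:-→d10:-→d11:-→d12:-→d13:-→d14:-→d15:-→d16:-→d17:-→d18:-→d19:-→d20:-→d21:-→d22:-→d23:-→d24:H2→d25:-→d26:-→d27:-→d28:-  best=H2
  + 173.55.246.240/32 (H2) depth=32
  + 12.234.192.0/20 (H2) depth=20
  ? 173.48.0.34  path d0:-→d1:-→d2:-→d3:-→d4:-→d5:-→d6:-→d7:-→d8:-→d9:-→d10:-→d11:-→d12:H0→d13:-  best=H0
  + 0.0.0.0/0 (H3) depth=0
  del 173.55.246.240/32 (clear depth 32)
  + 173.55.246.0/24 (H4) depth=24
  ? 12.234.195.205  path d0:H3→d1:-→d2:-→d3:-→d4:-→d5:-→d6:-→d7:-→d8:-→d9:-→d10:-→d11:-→d12:-→d13:-→d14:-→d15:-→d16:-→d17:-→d18:-→d19:-→d20:H2→d21:-→d22:-  best=H2
  + 173.48.0.0/12 (H2) depth=12
  ? 173.55.246.2  path d0:H3→d1:-→d2:-→d3:-→d4:-→d5:-→d6:-→d7:-→d8:-→d9:-→d10:-→d11:-→d12:H2→d13:-→d14:-→d15:-→d16:-→d17:-→d18:-→d19:-→d20:-→d21:-→d22:-→d23:-→d24:H4  best=H4
  ? 12.234.193.0  path d0:H3→d1:-→d2:-→d3:-→d4:-→d5:-→d6:-→d7:-→d8:-→d9:-→d10:-→d11:-→d12:-→d13:-→d14:-→d15:-→d16:-→d17:-→d18:-→d19:-→d20:H2→d21:-→d22:-→d23:-→d24:H2→d25:-→d26:-→d27:-→d28:-  best=H2
  ? 173.48.0.5  path d0:H3→d1:-→d2:-→d3:-→d4:-→d5:-→d6:-→d7:-→d8:-→d9:-→d10:-→d11:-→d12:H2→d13:-  best=H2
  ? 31.88.127.57  path d0:H3→d1:-→d2:-→d3:-  best=H3
  ? 12.234.193.226  path d0:H3→d1:-→d2:-→d3:-→d4:-→d5:-→d6:-→d7:-→d8:-→d9:-→d10:-→d11:-→d12:-→d13:-→d14:-→d15:-→d16:-→d17:-→d18:-→d19:-→d20:H2→d21:-→d22:-→d23:-→d24:H2  best=H2
  ? 173.48.3.77  path d0:H3→d1:-→d2:-→d3:-→d4:-→d5:-→d6:-→d7:-→d8:-→d9:-→d10:-→d11:-→d12:H2→d13:-  best=H2
  ? 173.48.27.190  path d0:H3→d1:-→d2:-→d3:-→d4:-→d5:-→d6:-→d7:-→d8:-→d9:-→d10:-→d11:-→d12:H2→d13:-  best=H2

== LOOKUPS ==
["H0","H2","H0","H2","H4","H2","H2","H3","H2","H2","H2"]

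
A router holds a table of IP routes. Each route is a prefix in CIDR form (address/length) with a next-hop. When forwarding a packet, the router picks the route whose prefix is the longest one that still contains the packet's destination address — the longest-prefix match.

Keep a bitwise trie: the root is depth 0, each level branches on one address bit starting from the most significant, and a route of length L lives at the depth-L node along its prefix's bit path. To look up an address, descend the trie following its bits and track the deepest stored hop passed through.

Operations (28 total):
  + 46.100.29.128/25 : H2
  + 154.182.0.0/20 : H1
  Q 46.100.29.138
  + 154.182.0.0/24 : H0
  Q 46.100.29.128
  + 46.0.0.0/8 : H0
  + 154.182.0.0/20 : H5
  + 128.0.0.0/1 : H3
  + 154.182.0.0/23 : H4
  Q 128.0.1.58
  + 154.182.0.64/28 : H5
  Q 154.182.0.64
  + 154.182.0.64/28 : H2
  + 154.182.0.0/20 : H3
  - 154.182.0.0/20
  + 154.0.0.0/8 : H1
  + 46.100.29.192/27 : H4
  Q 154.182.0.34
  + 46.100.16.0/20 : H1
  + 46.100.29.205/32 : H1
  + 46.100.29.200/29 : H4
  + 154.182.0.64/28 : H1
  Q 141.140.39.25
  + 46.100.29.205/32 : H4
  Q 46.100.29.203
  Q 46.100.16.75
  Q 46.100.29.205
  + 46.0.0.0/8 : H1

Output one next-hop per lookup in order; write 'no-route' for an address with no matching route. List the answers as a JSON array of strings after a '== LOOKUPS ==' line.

Trace:
  add 46.100.29.128/25 -> H2 at depth 25
  add 154.182.0.0/20 -> H1 at depth 20
  ? 46.100.29.138  path d0:-→d1:-→d2:-→d3:-→d4:-→d5:-→d6:-→d7:-→d8:-→d9:-→d10:-→d11:-→d12:-→d13:-→d14:-→d15:-→d16:-→d17:-→d18:-→d19:-→d20:-→d21:-→d22:-→d23:-→d24:-→d25:H2  best=H2
  add 154.182.0.0/24 -> H0 at depth 24
  ? 46.100.29.128  path d0:-→d1:-→d2:-→d3:-→d4:-→d5:-→d6:-→d7:-→d8:-→d9:-→d10:-→d11:-→d12:-→d13:-→d14:-→d15:-→d16:-→d17:-→d18:-→d19:-→d20:-→d21:-→d22:-→d23:-→d24:-→d25:H2  best=H2
  add 46.0.0.0/8 -> H0 at depth 8
  add 154.182.0.0/20 -> H5 at depth 20
  add 128.0.0.0/1 -> H3 at depth 1
  add 154.182.0.0/23 -> H4 at depth 23
  ? 128.0.1.58  path d0:-→d1:H3→d2:-→d3:-  best=H3
  add 154.182.0.64/28 -> H5 at depth 28
  ? 154.182.0.64  path d0:-→d1:H3→d2:-→d3:-→d4:-→d5:-→d6:-→d7:-→d8:-→d9:-→d10:-→d11:-→d12:-→d13:-→d14:-→d15:-→d16:-→d17:-→d18:-→d19:-→d20:H5→d21:-→d22:-→d23:H4→d24:H0→d25:-→d26:-→d27:-→d28:H5  best=H5
  add 154.182.0.64/28 -> H2 at depth 28
  add 154.182.0.0/20 -> H3 at depth 20
  del 154.182.0.0/20 (clear depth 20)
  add 154.0.0.0/8 -> H1 at depth 8
  add 46.100.29.192/27 -> H4 at depth 27
  ? 154.182.0.34  path d0:-→d1:H3→d2:-→d3:-→d4:-→d5:-→d6:-→d7:-→d8:H1→d9:-→d10:-→d11:-→d12:-→d13:-→d14:-→d15:-→d16:-→d17:-→d18:-→d19:-→d20:-→d21:-→d22:-→d23:H4→d24:H0→d25:-  best=H0
  add 46.100.16.0/20 -> H1 at depth 20
  add 46.100.29.205/32 -> H1 at depth 32
  add 46.100.29.200/29 -> H4 at depth 29
  add 154.182.0.64/28 -> H1 at depth 28
  ? 141.140.39.25  path d0:-→d1:H3→d2:-→d3:-  best=H3
  add 46.100.29.205/32 -> H4 at depth 32
  ? 46.100.29.203  path d0:-→d1:-→d2:-→d3:-→d4:-→d5:-→d6:-→d7:-→d8:H0→d9:-→d10:-→d11:-→d12:-→d13:-→d14:-→d15:-→d16:-→d17:-→d18:-→d19:-→d20:H1→d21:-→d22:-→d23:-→d24:-→d25:H2→d26:-→d27:H4→d28:-→d29:H4  best=H4
  ? 46.100.16.75  path d0:-→d1:-→d2:-→d3:-→d4:-→d5:-→d6:-→d7:-→d8:H0→d9:-→d10:-→d11:-→d12:-→d13:-→d14:-→d15:-→d16:-→d17:-→d18:-→d19:-→d20:H1  best=H1
  ? 46.100.29.205  path d0:-→d1:-→d2:-→d3:-→d4:-→d5:-→d6:-→d7:-→d8:H0→d9:-→d10:-→d11:-→d12:-→d13:-→d14:-→d15:-→d16:-→d17:-→d18:-→d19:-→d20:H1→d21:-→d22:-→d23:-→d24:-→d25:H2→d26:-→d27:H4→d28:-→d29:H4→d30:-→d31:-→d32:H4  best=H4
  add 46.0.0.0/8 -> H1 at depth 8

== LOOKUPS ==
["H2","H2","H3","H5","H0","H3","H4","H1","H4"]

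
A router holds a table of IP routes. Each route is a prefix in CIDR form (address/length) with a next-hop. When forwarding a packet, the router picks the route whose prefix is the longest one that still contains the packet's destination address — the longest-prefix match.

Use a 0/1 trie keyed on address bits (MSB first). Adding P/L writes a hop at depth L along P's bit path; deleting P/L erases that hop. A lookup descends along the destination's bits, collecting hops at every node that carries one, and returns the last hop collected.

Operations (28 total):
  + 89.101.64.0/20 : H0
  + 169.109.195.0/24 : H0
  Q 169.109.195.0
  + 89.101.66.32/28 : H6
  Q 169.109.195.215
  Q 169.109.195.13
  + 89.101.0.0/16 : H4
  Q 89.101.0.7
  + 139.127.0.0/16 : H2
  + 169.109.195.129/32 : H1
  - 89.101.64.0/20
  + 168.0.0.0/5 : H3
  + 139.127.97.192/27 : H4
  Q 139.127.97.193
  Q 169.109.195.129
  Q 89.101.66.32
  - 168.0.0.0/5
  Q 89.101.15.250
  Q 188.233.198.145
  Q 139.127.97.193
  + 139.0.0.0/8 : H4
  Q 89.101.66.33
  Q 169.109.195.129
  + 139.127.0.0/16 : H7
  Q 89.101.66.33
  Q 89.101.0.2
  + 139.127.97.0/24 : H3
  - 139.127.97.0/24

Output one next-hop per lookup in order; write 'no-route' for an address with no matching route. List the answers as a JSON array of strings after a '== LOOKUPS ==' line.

Apply in order:
  + 89.101.64.0/20 (H0) depth=20
  + 169.109.195.0/24 (H0) depth=24
  ? 169.109.195.0  path d0:-→d1:-→d2:-→d3:-→d4:-→d5:-→d6:-→d7:-→d8:-→d9:-→d10:-→d11:-→d12:-→d13:-→d14:-→d15:-→d16:-→d17:-→d18:-→d19:-→d20:-→d21:-→d22:-→d23:-→d24:H0  best=H0
  + 89.101.66.32/28 (H6) depth=28
  ? 169.109.195.215  path d0:-→d1:-→d2:-→d3:-→d4:-→d5:-→d6:-→d7:-→d8:-→d9:-→d10:-→d11:-→d12:-→d13:-→d14:-→d15:-→d16:-→d17:-→d18:-→d19:-→d20:-→d21:-→d22:-→d23:-→d24:H0  best=H0
  ? 169.109.195.13  path d0:-→d1:-→d2:-→d3:-→d4:-→d5:-→d6:-→d7:-→d8:-→d9:-→d10:-→d11:-→d12:-→d13:-→d14:-→d15:-→d16:-→d17:-→d18:-→d19:-→d20:-→d21:-→d22:-→d23:-→d24:H0  best=H0
  + 89.101.0.0/16 (H4) depth=16
  ? 89.101.0.7  path d0:-→d1:-→d2:-→d3:-→d4:-→d5:-→d6:-→d7:-→d8:-→d9:-→d10:-→d11:-→d12:-→d13:-→d14:-→d15:-→d16:H4→d17:-  best=H4
  + 139.127.0.0/16 (H2) depth=16
  + 169.109.195.129/32 (H1) depth=32
  - 89.101.64.0/20 clear@20
  + 168.0.0.0/5 (H3) depth=5
  + 139.127.97.192/27 (H4) depth=27
  ? 139.127.97.193  path d0:-→d1:-→d2:-→d3:-→d4:-→d5:-→d6:-→d7:-→d8:-→d9:-→d10:-→d11:-→d12:-→d13:-→d14:-→d15:-→d16:H2→d17:-→d18:-→d19:-→d20:-→d21:-→d22:-→d23:-→d24:-→d25:-→d26:-→d27:H4  best=H4
  ? 169.109.195.129  path d0:-→d1:-→d2:-→d3:-→d4:-→d5:H3→d6:-→d7:-→d8:-→d9:-→d10:-→d11:-→d12:-→d13:-→d14:-→d15:-→d16:-→d17:-→d18:-→d19:-→d20:-→d21:-→d22:-→d23:-→d24:H0→d25:-→d26:-→d27:-→d28:-→d29:-→d30:-→d31:-→d32:H1  best=H1
  ? 89.101.66.32  path d0:-→d1:-→d2:-→d3:-→d4:-→d5:-→d6:-→d7:-→d8:-→d9:-→d10:-→d11:-→d12:-→d13:-→d14:-→d15:-→d16:H4→d17:-→d18:-→d19:-→d20:-→d21:-→d22:-→d23:-→d24:-→d25:-→d26:-→d27:-→d28:H6  best=H6
  - 168.0.0.0/5 clear@5
  ? 89.101.15.250  path d0:-→d1:-→d2:-→d3:-→d4:-→d5:-→d6:-→d7:-→d8:-→d9:-→d10:-→d11:-→d12:-→d13:-→d14:-→d15:-→d16:H4→d17:-  best=H4
  ? 188.233.198.145  path d0:-→d1:-→d2:-→d3:-  best=no-route
  ? 139.127.97.193  path d0:-→d1:-→d2:-→d3:-→d4:-→d5:-→d6:-→d7:-→d8:-→d9:-→d10:-→d11:-→d12:-→d13:-→d14:-→d15:-→d16:H2→d17:-→d18:-→d19:-→d20:-→d21:-→d22:-→d23:-→d24:-→d25:-→d26:-→d27:H4  best=H4
  + 139.0.0.0/8 (H4) depth=8
  ? 89.101.66.33  path d0:-→d1:-→d2:-→d3:-→d4:-→d5:-→d6:-→d7:-→d8:-→d9:-→d10:-→d11:-→d12:-→d13:-→d14:-→d15:-→d16:H4→d17:-→d18:-→d19:-→d20:-→d21:-→d22:-→d23:-→d24:-→d25:-→d26:-→d27:-→d28:H6  best=H6
  ? 169.109.195.129  path d0:-→d1:-→d2:-→d3:-→d4:-→d5:-→d6:-→d7:-→d8:-→d9:-→d10:-→d11:-→d12:-→d13:-→d14:-→d15:-→d16:-→d17:-→d18:-→d19:-→d20:-→d21:-→d22:-→d23:-→d24:H0→d25:-→d26:-→d27:-→d28:-→d29:-→d30:-→d31:-→d32:H1  best=H1
  + 139.127.0.0/16 (H7) depth=16
  ? 89.101.66.33  path d0:-→d1:-→d2:-→d3:-→d4:-→d5:-→d6:-→d7:-→d8:-→d9:-→d10:-→d11:-→d12:-→d13:-→d14:-→d15:-→d16:H4→d17:-→d18:-→d19:-→d20:-→d21:-→d22:-→d23:-→d24:-→d25:-→d26:-→d27:-→d28:H6  best=H6
  ? 89.101.0.2  path d0:-→d1:-→d2:-→d3:-→d4:-→d5:-→d6:-→d7:-→d8:-→d9:-→d10:-→d11:-→d12:-→d13:-→d14:-→d15:-→d16:H4→d17:-  best=H4
  + 139.127.97.0/24 (H3) depth=24
  - 139.127.97.0/24 clear@24

== LOOKUPS ==
["H0","H0","H0","H4","H4","H1","H6","H4","no-route","H4","H6","H1","H6","H4"]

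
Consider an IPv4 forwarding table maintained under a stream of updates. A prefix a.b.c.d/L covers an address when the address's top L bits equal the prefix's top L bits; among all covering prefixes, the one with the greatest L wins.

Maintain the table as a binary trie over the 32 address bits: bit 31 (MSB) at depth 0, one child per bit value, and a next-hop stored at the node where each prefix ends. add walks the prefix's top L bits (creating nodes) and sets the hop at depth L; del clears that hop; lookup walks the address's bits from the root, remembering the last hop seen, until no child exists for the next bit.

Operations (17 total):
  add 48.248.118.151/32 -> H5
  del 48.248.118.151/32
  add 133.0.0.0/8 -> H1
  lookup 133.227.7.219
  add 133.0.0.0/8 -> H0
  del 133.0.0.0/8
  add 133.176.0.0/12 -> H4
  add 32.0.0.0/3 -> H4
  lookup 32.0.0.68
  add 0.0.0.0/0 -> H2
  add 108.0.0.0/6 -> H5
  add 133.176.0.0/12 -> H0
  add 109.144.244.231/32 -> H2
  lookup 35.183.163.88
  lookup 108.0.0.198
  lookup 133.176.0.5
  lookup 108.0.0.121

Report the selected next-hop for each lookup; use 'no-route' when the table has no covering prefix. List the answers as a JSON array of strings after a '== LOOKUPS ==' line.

Trace:
  + 48.248.118.151/32 (H5) depth=32
  - 48.248.118.151/32 clear@32
  + 133.0.0.0/8 (H1) depth=8
  ? 133.227.7.219  path d0:-→d1:-→d2:-→d3:-→d4:-→d5:-→d6:-→d7:-→d8:H1  best=H1
  + 133.0.0.0/8 (H0) depth=8
  - 133.0.0.0/8 clear@8
  + 133.176.0.0/12 (H4) depth=12
  + 32.0.0.0/3 (H4) depth=3
  ? 32.0.0.68  path d0:-→d1:-→d2:-→d3:H4  best=H4
  + 0.0.0.0/0 (H2) depth=0
  + 108.0.0.0/6 (H5) depth=6
  + 133.176.0.0/12 (H0) depth=12
  + 109.144.244.231/32 (H2) depth=32
  ? 35.183.163.88  path d0:H2→d1:-→d2:-→d3:H4  best=H4
  ? 108.0.0.198  path d0:H2→d1:-→d2:-→d3:-→d4:-→d5:-→d6:H5→d7:-  best=H5
  ? 133.176.0.5  path d0:H2→d1:-→d2:-→d3:-→d4:-→d5:-→d6:-→d7:-→d8:-→d9:-→d10:-→d11:-→d12:H0  best=H0
  ? 108.0.0.121  path d0:H2→d1:-→d2:-→d3:-→d4:-→d5:-→d6:H5→d7:-  best=H5

== LOOKUPS ==
["H1","H4","H4","H5","H0","H5"]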